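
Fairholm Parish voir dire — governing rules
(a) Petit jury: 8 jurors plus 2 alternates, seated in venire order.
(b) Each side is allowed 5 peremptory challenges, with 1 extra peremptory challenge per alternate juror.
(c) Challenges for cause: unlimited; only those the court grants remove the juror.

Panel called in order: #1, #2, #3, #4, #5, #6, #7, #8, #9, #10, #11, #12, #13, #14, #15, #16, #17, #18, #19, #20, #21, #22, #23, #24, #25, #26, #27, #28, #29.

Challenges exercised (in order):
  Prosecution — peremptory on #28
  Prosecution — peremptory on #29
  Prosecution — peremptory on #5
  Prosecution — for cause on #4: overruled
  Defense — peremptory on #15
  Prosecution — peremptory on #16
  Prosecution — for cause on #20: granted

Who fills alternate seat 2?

11

Removed: #5, #15, #16, #20, #28, #29. (#4 stays — for-cause denied.)
Seating in order: seats 1–8 → #1, #2, #3, #4, #6, #7, #8, #9; alternates → #10, #11.
So alternate 2 is #11.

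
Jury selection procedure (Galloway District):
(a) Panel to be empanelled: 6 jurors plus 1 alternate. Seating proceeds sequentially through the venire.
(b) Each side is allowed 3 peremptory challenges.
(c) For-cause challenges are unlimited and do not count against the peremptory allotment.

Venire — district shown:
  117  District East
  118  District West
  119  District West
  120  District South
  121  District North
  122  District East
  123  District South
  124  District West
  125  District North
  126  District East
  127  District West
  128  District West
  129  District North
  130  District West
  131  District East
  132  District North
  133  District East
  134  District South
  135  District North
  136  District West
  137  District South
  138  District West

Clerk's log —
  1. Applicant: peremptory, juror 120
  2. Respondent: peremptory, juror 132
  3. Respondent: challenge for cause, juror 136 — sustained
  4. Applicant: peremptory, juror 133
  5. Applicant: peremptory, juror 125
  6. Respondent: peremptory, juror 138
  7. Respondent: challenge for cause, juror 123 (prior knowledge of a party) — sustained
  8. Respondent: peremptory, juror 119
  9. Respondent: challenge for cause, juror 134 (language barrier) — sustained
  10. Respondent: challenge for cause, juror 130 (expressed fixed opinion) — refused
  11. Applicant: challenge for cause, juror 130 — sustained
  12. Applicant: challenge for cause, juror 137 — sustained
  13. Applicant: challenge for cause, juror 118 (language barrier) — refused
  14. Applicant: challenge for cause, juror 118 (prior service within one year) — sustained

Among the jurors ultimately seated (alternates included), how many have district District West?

3

Removed: #118, #119, #120, #123, #125, #130, #132, #133, #134, #136, #137, #138.
Seated (7 incl. alternates): #117, #121, #122, #124, #126, #127, #128.
Of those, in District West: #124, #127, #128 → 3.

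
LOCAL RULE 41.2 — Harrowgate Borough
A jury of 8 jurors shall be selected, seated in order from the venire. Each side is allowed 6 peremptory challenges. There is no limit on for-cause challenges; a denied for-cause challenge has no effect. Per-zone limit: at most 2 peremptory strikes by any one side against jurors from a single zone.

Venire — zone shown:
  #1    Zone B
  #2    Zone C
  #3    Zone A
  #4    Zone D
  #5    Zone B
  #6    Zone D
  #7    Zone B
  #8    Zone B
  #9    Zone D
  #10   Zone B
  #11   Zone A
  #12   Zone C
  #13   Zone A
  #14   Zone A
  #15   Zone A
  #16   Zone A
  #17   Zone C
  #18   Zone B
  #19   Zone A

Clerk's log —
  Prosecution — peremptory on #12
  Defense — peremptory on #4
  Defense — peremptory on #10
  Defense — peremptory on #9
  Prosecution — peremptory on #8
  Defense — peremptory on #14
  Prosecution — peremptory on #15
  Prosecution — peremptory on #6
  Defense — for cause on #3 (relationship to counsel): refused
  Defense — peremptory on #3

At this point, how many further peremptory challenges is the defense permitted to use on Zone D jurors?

Defense peremptories so far: #4, #10, #9, #14, #3 — 5 of 6 used, 1 left overall.
Against Zone D: #4, #9 — 2 used; per-zone cap 2 leaves 0.
Binding limit: min(1, 0) = 0.

0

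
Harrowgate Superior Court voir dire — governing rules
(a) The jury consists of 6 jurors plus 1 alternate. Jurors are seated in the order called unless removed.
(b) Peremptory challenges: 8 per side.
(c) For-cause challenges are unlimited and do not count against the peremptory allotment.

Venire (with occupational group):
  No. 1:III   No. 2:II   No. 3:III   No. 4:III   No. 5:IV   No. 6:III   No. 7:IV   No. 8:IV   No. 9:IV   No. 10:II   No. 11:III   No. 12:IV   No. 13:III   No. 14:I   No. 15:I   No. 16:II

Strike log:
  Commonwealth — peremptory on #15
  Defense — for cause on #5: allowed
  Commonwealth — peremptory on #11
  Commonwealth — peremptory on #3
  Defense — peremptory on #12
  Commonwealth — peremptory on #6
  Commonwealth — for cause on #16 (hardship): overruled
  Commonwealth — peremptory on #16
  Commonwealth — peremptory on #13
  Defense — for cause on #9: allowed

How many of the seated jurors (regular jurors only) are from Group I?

0

Removed: #3, #5, #6, #9, #11, #12, #13, #15, #16.
Seated jurors 1–6: #1, #2, #4, #7, #8, #10 (alternates #14 not counted).
None of those are in Group I → 0.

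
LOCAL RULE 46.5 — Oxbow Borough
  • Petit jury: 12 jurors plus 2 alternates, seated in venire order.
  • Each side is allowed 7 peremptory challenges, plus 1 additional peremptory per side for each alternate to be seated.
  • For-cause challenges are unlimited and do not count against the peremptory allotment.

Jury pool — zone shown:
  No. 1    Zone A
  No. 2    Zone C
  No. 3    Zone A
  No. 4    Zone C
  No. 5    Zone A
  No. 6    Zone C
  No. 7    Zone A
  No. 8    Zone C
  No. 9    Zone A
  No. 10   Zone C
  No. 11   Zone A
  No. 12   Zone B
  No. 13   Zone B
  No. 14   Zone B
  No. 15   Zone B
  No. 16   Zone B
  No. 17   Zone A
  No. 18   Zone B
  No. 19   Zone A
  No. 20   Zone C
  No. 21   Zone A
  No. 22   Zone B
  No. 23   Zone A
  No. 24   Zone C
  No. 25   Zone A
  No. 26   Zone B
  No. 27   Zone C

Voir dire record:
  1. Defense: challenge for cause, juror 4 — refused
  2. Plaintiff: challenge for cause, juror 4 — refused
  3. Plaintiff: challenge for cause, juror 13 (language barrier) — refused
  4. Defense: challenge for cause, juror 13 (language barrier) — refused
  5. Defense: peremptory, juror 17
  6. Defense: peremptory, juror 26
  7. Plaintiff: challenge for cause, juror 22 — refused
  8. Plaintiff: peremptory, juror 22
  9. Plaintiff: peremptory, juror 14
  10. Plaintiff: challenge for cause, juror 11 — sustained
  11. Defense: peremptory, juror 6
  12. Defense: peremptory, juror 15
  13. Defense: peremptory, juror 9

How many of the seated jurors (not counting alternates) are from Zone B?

4

Removed: #6, #9, #11, #14, #15, #17, #22, #26.
Seated jurors 1–12: #1, #2, #3, #4, #5, #7, #8, #10, #12, #13, #16, #18 (alternates #19, #20 not counted).
Of those, in Zone B: #12, #13, #16, #18 → 4.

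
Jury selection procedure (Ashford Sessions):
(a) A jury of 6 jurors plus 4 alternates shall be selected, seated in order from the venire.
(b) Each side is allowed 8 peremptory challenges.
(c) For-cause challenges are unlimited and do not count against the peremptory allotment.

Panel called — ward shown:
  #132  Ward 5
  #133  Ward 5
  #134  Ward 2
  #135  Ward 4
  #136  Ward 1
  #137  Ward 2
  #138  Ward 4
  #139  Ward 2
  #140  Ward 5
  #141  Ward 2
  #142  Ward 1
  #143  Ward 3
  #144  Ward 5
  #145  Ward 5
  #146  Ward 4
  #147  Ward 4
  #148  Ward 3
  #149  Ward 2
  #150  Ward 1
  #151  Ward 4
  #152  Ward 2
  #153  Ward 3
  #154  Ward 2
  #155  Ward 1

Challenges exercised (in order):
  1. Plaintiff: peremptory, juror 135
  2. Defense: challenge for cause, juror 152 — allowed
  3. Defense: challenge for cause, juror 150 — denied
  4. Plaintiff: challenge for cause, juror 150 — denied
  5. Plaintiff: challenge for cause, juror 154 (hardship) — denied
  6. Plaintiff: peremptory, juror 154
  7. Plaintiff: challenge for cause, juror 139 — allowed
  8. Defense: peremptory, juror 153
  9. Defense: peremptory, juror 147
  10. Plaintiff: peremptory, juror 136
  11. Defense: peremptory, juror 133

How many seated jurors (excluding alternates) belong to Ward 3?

0

Removed: #133, #135, #136, #139, #147, #152, #153, #154.
Seated jurors 1–6: #132, #134, #137, #138, #140, #141 (alternates #142, #143, #144, #145 not counted).
None of those are in Ward 3 → 0.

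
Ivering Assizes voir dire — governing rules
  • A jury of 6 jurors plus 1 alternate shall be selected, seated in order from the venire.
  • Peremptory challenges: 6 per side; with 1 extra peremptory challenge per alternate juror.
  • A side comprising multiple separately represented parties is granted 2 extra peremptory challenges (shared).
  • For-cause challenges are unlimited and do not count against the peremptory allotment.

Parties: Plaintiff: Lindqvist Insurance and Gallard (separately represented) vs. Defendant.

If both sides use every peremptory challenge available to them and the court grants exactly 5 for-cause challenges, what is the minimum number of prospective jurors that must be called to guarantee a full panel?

Seats to fill: 6 + 1 alternates = 7.
Peremptories — Plaintiff: 6 + 1×1 + 2 = 9; Defendant: 6 + 1×1 = 7; total 16.
For-cause removals: 5.
Minimum venire: 7 + 16 + 5 = 28.

28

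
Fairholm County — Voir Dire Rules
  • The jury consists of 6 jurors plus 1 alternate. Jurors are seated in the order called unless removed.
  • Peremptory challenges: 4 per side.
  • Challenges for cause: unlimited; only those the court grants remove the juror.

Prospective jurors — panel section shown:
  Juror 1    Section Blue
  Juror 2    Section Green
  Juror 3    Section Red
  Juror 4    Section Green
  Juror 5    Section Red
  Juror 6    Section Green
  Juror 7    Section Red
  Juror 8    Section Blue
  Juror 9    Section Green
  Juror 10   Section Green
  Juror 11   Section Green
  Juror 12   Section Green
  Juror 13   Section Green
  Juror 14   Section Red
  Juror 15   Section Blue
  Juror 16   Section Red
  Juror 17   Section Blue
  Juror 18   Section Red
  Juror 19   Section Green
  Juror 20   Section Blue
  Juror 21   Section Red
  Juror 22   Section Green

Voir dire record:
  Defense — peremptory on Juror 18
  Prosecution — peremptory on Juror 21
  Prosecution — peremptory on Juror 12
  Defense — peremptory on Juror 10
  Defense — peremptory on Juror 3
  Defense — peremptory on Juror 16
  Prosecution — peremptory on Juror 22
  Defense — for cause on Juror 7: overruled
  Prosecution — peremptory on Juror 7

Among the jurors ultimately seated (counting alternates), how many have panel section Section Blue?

Removed: #3, #7, #10, #12, #16, #18, #21, #22.
Seated (7 incl. alternates): #1, #2, #4, #5, #6, #8, #9.
Of those, in Section Blue: #1, #8 → 2.

2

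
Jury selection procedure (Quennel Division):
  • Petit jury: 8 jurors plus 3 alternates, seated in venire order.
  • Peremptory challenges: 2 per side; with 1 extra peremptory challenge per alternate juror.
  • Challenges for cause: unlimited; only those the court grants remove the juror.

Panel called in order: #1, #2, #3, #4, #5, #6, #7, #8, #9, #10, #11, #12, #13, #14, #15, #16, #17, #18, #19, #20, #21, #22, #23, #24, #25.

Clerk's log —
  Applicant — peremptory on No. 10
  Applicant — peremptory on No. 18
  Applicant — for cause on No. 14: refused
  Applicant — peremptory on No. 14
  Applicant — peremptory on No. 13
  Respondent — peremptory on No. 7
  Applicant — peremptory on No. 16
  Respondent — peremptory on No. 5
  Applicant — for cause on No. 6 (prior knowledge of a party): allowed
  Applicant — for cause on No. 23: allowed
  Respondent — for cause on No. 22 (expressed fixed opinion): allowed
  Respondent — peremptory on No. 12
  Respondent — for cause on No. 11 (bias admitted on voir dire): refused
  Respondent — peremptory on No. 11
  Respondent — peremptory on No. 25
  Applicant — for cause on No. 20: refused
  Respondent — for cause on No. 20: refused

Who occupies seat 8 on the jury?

Removed: #5, #6, #7, #10, #11, #12, #13, #14, #16, #18, #22, #23, #25. (#20 stays — for-cause denied.)
Seating in order: seats 1–8 → #1, #2, #3, #4, #8, #9, #15, #17; alternates → #19, #20, #21.
So seat 8 is #17.

17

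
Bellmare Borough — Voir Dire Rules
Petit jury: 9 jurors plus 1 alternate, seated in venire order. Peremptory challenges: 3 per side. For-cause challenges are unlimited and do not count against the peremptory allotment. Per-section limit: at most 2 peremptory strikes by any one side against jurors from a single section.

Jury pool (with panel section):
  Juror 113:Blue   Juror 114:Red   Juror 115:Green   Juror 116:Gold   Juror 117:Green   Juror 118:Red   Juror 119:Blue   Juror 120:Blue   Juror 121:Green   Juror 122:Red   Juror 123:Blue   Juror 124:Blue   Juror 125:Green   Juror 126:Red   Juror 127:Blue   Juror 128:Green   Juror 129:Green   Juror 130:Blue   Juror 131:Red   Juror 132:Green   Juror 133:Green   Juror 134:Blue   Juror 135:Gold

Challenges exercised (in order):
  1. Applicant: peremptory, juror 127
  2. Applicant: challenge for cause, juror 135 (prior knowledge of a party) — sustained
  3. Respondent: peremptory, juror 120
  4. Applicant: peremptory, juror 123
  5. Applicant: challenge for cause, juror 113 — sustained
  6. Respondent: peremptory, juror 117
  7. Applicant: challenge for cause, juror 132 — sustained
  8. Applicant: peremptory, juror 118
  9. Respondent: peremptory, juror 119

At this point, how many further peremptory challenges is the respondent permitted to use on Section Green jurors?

0

Respondent peremptories so far: #120, #117, #119 — 3 of 3 used, 0 left overall.
Against Section Green: #117 — 1 used; per-section cap 2 leaves 1.
Binding limit: min(0, 1) = 0.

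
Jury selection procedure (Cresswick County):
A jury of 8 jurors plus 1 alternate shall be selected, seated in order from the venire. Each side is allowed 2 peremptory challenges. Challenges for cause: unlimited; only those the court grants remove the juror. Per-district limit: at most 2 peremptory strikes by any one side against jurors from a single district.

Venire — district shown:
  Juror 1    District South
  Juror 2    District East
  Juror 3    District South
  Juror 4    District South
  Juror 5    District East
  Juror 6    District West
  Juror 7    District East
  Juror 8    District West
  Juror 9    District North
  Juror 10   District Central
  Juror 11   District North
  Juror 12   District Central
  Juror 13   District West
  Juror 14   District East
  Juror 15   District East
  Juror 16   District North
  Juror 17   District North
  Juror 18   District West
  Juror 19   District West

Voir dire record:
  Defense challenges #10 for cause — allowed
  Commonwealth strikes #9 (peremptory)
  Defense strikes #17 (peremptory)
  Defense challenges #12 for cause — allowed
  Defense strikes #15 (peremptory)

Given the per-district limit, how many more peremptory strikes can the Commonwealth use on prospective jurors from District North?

Commonwealth peremptories so far: #9 — 1 of 2 used, 1 left overall.
Against District North: #9 — 1 used; per-district cap 2 leaves 1.
Binding limit: min(1, 1) = 1.

1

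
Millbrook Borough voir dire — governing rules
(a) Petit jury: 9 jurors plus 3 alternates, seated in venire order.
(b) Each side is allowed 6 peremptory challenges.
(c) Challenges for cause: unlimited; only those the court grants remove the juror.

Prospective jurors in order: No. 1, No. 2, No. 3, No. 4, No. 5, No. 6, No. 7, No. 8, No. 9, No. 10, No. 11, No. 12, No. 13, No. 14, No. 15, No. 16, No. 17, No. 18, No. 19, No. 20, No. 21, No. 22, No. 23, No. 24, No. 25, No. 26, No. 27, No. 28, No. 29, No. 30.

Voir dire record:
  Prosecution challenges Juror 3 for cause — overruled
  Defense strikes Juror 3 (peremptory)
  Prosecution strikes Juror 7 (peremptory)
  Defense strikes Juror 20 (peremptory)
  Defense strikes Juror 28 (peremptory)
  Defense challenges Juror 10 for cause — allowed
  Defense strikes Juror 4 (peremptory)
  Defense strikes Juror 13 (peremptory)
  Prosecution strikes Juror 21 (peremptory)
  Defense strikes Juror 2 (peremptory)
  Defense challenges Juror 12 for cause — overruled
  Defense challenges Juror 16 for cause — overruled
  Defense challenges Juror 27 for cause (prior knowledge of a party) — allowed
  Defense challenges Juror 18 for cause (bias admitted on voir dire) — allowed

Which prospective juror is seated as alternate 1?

Removed: #2, #3, #4, #7, #10, #13, #18, #20, #21, #27, #28. (#12, #16 stay — for-cause denied.)
Filling seats in venire order through position 10: #1, #5, #6, #8, #9, #11, #12, #14, #15, #16.
So alternate 1 is #16.

16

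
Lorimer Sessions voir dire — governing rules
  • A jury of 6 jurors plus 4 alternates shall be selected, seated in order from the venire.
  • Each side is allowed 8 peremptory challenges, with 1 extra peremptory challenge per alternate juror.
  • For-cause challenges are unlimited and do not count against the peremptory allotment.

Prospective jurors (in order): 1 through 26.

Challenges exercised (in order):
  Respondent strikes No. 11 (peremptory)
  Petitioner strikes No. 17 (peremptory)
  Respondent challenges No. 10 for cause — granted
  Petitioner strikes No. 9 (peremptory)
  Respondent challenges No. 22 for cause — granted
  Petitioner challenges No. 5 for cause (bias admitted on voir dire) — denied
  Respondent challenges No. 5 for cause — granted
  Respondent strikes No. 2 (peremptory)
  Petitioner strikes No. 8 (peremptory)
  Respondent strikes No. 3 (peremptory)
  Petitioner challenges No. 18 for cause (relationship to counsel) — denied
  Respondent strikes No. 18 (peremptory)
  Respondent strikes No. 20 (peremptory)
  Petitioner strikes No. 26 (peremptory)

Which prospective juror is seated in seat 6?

13

Removed: #2, #3, #5, #8, #9, #10, #11, #17, #18, #20, #22, #26.
Seating in order: seats 1–6 → #1, #4, #6, #7, #12, #13; alternates → #14, #15, #16, #19.
So seat 6 is #13.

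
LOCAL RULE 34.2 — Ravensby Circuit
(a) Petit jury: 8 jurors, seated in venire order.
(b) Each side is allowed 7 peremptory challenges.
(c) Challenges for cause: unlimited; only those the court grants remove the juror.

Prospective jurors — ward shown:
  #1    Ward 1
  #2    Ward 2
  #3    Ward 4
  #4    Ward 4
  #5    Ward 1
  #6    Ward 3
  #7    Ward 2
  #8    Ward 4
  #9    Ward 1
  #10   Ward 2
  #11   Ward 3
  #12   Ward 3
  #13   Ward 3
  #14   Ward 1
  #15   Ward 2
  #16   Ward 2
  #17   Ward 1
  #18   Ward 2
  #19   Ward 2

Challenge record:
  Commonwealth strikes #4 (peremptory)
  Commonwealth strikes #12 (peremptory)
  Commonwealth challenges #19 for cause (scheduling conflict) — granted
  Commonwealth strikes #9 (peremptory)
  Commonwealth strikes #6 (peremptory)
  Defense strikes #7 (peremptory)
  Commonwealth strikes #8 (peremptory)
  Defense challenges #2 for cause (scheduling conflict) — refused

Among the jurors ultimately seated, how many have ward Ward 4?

1

Removed: #4, #6, #7, #8, #9, #12, #19.
Seated jurors 1–8: #1, #2, #3, #5, #10, #11, #13, #14.
Of those, in Ward 4: #3 → 1.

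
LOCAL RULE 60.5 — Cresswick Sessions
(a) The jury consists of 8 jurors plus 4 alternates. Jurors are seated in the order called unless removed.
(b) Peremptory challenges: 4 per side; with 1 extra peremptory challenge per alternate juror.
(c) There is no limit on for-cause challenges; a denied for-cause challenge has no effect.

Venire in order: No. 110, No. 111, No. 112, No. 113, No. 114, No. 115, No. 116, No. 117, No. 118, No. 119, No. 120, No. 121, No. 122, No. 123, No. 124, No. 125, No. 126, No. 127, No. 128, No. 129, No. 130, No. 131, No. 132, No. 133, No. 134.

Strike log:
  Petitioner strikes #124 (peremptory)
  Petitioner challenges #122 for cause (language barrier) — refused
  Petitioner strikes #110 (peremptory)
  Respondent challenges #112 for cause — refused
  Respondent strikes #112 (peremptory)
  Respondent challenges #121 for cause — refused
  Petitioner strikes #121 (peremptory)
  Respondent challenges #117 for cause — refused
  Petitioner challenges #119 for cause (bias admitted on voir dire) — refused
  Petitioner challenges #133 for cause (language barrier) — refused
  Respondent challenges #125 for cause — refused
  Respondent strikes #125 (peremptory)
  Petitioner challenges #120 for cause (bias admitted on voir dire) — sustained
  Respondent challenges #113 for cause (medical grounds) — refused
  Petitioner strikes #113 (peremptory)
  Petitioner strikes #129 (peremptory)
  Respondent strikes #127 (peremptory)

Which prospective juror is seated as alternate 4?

130

Removed: #110, #112, #113, #120, #121, #124, #125, #127, #129. (#117, #119, #122, #133 stay — for-cause denied.)
Seating in order: seats 1–8 → #111, #114, #115, #116, #117, #118, #119, #122; alternates → #123, #126, #128, #130.
So alternate 4 is #130.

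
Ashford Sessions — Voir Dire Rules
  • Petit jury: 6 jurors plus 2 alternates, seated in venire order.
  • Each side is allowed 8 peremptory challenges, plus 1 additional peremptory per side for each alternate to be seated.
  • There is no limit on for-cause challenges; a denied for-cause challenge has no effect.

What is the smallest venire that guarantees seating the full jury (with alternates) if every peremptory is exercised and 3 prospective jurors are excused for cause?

31

Seats to fill: 6 + 2 alternates = 8.
Peremptories: 8 + 1×2 = 10 per side × 2 sides = 20.
For-cause removals: 3.
Minimum venire: 8 + 20 + 3 = 31.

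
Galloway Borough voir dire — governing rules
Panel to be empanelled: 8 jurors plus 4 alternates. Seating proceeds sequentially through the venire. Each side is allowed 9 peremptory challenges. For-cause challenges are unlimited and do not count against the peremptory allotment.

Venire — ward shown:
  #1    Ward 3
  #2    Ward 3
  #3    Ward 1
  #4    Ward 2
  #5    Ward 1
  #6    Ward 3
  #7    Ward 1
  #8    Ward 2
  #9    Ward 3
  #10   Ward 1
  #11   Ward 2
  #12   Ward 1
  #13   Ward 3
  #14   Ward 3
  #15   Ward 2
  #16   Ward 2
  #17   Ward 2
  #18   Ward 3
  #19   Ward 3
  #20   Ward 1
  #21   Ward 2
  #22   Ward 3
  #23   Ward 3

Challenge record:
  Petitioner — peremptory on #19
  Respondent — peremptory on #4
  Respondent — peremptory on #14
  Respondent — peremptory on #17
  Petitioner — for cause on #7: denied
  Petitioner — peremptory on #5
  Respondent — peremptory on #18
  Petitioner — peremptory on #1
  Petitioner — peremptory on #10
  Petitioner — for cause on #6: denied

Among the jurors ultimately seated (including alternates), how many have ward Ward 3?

Removed: #1, #4, #5, #10, #14, #17, #18, #19.
Seated (12 incl. alternates): #2, #3, #6, #7, #8, #9, #11, #12, #13, #15, #16, #20.
Of those, in Ward 3: #2, #6, #9, #13 → 4.

4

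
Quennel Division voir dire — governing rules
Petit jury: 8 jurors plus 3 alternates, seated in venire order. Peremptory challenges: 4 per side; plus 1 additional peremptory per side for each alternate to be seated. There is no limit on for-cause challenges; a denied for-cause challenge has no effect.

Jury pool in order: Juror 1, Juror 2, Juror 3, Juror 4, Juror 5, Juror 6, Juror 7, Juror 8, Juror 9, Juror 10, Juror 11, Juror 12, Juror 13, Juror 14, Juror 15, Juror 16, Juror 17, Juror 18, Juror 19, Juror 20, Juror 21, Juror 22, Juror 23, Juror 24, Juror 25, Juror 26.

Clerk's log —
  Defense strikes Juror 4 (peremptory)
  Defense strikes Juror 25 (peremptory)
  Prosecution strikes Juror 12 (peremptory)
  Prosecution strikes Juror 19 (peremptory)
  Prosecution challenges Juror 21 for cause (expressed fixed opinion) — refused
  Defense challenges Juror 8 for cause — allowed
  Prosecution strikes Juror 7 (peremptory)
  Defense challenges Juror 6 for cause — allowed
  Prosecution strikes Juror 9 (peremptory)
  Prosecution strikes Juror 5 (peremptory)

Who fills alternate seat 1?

Removed: #4, #5, #6, #7, #8, #9, #12, #19, #25. (#21 stays — for-cause denied.)
Filling seats in venire order through position 9: #1, #2, #3, #10, #11, #13, #14, #15, #16.
So alternate 1 is #16.

16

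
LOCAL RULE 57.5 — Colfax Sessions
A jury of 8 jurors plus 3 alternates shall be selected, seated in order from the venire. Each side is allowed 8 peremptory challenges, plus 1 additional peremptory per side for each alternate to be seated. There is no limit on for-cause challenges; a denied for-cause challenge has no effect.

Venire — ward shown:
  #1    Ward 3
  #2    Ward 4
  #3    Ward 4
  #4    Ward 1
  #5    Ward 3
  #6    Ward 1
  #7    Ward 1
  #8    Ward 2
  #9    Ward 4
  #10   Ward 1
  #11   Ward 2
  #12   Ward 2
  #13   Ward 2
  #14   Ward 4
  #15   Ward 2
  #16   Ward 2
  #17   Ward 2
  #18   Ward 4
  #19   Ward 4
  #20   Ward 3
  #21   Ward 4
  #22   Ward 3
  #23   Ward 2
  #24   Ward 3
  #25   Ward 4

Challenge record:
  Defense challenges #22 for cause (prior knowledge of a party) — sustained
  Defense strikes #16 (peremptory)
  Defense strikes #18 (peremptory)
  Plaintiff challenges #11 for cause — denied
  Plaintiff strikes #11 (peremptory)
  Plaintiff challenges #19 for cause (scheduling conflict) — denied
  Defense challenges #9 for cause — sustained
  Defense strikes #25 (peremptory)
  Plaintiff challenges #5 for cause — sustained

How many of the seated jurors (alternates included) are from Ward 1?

Removed: #5, #9, #11, #16, #18, #22, #25.
Seated (11 incl. alternates): #1, #2, #3, #4, #6, #7, #8, #10, #12, #13, #14.
Of those, in Ward 1: #4, #6, #7, #10 → 4.

4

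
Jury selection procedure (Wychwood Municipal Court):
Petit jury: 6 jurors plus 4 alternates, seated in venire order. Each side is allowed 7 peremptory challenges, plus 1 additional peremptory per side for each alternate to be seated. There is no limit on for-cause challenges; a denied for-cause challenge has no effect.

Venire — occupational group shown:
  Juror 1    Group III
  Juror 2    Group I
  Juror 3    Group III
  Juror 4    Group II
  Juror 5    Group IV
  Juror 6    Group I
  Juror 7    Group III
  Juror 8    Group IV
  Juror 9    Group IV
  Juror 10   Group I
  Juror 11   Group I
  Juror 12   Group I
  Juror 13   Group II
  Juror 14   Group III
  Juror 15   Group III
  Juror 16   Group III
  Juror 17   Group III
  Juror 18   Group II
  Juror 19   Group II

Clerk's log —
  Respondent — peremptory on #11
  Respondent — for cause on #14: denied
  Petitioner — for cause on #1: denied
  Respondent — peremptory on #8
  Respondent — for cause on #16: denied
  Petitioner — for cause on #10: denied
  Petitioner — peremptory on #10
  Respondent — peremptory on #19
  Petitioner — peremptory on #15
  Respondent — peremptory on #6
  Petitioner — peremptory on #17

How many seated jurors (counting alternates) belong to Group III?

Removed: #6, #8, #10, #11, #15, #17, #19.
Seated (10 incl. alternates): #1, #2, #3, #4, #5, #7, #9, #12, #13, #14.
Of those, in Group III: #1, #3, #7, #14 → 4.

4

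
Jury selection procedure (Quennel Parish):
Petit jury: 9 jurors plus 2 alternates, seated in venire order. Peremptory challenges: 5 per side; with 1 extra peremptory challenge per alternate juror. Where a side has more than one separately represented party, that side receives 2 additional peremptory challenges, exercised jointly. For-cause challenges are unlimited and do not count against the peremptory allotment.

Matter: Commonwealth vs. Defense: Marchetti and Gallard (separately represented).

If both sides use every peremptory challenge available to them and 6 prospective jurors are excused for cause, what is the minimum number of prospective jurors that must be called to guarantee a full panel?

33

Seats to fill: 9 + 2 alternates = 11.
Peremptories — Commonwealth: 5 + 1×2 = 7; Defense: 5 + 1×2 + 2 = 9; total 16.
For-cause removals: 6.
Minimum venire: 11 + 16 + 6 = 33.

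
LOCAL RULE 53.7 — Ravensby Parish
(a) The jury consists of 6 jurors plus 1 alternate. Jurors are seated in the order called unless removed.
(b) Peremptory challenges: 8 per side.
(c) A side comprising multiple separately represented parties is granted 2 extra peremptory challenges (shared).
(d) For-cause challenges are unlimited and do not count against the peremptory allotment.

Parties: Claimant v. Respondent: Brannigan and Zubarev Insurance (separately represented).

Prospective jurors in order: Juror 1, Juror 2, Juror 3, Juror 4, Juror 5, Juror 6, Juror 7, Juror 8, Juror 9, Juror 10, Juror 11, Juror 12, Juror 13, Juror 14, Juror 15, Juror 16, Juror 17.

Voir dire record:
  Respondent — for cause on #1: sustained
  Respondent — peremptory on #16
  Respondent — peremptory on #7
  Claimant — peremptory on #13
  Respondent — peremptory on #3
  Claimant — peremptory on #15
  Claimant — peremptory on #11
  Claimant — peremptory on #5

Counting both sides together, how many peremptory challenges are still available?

11

Claimant allotment: 8. Respondent allotment: 8 base + 2 multi-party = 10.
Claimant peremptories used: #13, #15, #11, #5 — 4.
Respondent peremptories used: #16, #7, #3 — 3 (the for-cause on #1 doesn't count).
Remaining: (8 − 4) + (10 − 3) = 11.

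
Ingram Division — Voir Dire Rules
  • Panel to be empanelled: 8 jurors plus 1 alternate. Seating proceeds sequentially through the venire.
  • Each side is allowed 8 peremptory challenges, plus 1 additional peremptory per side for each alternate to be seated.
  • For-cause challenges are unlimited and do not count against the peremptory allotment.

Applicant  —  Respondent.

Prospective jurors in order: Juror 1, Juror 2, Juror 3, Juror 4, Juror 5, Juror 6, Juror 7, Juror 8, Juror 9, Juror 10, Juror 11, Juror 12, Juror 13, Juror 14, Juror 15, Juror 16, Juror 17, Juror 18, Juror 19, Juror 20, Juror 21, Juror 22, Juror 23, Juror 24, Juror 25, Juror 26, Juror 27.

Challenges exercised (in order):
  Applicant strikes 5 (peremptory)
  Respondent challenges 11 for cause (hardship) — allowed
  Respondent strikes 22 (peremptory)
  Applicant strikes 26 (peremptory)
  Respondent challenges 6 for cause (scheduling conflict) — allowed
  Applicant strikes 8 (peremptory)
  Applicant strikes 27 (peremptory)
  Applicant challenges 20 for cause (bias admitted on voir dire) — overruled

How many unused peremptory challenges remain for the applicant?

5

Applicant allotment: 8 base + 1 × 1 alternate = 9.
Applicant peremptories used: #5, #26, #8, #27 — 4 (the for-cause on #20 doesn't count).
Remaining: 9 − 4 = 5.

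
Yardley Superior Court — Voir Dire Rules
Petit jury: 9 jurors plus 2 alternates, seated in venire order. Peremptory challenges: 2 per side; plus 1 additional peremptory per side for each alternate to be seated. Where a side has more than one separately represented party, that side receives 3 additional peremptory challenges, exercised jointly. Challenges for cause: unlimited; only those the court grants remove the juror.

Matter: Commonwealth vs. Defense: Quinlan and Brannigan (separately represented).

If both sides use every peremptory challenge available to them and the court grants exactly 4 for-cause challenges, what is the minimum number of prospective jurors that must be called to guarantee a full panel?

26

Seats to fill: 9 + 2 alternates = 11.
Peremptories — Commonwealth: 2 + 1×2 = 4; Defense: 2 + 1×2 + 3 = 7; total 11.
For-cause removals: 4.
Minimum venire: 11 + 11 + 4 = 26.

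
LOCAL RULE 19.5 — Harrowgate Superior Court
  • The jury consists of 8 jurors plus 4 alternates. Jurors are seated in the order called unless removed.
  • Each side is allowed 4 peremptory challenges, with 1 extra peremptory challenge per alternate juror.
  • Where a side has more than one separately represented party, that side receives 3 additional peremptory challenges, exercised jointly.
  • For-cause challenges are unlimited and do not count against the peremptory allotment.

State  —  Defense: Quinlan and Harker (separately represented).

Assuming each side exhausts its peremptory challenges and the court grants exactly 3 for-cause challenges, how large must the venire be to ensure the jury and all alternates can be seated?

34

Seats to fill: 8 + 4 alternates = 12.
Peremptories — State: 4 + 1×4 = 8; Defense: 4 + 1×4 + 3 = 11; total 19.
For-cause removals: 3.
Minimum venire: 12 + 19 + 3 = 34.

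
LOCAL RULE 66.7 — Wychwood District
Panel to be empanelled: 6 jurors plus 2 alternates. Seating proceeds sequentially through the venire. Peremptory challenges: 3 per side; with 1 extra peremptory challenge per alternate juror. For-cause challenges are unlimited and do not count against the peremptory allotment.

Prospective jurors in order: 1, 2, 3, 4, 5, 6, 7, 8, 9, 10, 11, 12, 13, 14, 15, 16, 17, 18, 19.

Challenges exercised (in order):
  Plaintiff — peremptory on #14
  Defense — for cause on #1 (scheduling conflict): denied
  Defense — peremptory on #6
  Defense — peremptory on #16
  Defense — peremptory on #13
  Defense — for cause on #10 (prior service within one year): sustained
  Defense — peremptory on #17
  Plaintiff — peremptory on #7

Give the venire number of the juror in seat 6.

Removed: #6, #7, #10, #13, #14, #16, #17. (#1 stays — for-cause denied.)
Seating in order: seats 1–6 → #1, #2, #3, #4, #5, #8; alternates → #9, #11.
So seat 6 is #8.

8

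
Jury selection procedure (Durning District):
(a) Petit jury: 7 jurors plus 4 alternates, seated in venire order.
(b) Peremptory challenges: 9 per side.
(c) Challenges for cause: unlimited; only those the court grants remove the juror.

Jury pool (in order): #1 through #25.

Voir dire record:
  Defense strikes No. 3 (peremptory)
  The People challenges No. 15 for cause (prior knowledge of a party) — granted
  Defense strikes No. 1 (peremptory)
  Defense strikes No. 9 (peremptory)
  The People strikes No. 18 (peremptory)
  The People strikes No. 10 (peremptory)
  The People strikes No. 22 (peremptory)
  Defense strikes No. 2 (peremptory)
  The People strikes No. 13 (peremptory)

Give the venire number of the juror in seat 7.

Removed: #1, #2, #3, #9, #10, #13, #15, #18, #22.
Filling seats in venire order through position 7: #4, #5, #6, #7, #8, #11, #12.
So seat 7 is #12.

12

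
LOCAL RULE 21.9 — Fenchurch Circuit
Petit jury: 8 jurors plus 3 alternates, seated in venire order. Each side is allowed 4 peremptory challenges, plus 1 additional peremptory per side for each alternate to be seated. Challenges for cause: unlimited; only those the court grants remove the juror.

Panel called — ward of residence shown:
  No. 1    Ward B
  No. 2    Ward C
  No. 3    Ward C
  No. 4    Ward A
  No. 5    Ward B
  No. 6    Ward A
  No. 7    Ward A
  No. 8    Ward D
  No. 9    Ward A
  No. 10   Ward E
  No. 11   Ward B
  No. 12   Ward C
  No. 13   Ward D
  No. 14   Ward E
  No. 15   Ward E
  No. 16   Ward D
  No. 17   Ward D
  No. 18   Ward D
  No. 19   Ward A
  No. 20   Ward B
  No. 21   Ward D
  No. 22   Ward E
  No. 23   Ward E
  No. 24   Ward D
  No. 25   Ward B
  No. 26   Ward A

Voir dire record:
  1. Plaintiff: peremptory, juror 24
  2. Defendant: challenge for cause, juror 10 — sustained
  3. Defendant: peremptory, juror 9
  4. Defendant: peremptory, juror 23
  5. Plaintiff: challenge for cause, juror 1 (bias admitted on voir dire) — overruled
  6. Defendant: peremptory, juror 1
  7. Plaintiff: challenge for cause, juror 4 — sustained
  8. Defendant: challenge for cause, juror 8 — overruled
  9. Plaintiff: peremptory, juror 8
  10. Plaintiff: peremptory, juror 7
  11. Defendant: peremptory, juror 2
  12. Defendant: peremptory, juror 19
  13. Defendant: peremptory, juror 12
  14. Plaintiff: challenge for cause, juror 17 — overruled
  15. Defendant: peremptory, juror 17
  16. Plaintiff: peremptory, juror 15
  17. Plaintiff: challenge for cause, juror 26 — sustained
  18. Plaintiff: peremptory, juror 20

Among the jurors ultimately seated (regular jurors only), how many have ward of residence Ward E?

1

Removed: #1, #2, #4, #7, #8, #9, #10, #12, #15, #17, #19, #20, #23, #24, #26.
Seated jurors 1–8: #3, #5, #6, #11, #13, #14, #16, #18 (alternates #21, #22, #25 not counted).
Of those, in Ward E: #14 → 1.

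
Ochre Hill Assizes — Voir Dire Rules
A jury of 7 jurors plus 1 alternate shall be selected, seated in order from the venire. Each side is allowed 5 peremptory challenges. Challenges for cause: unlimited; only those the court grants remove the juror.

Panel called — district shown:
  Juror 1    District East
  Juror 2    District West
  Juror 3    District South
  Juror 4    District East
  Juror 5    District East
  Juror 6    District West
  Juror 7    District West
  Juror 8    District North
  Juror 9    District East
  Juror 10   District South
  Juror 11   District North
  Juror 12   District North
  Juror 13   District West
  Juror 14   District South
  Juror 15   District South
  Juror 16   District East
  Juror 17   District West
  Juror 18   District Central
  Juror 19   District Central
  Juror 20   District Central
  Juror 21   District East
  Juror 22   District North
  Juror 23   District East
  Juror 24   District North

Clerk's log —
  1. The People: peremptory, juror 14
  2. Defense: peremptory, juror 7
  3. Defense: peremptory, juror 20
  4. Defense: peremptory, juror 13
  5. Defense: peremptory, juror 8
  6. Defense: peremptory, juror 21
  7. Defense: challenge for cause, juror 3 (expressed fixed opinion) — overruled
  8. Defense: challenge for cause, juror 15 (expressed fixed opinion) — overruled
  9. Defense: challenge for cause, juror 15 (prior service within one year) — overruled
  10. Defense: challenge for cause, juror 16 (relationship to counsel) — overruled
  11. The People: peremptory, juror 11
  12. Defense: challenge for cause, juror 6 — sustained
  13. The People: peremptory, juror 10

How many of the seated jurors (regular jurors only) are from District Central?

Removed: #6, #7, #8, #10, #11, #13, #14, #20, #21.
Seated jurors 1–7: #1, #2, #3, #4, #5, #9, #12 (alternates #15 not counted).
None of those are in District Central → 0.

0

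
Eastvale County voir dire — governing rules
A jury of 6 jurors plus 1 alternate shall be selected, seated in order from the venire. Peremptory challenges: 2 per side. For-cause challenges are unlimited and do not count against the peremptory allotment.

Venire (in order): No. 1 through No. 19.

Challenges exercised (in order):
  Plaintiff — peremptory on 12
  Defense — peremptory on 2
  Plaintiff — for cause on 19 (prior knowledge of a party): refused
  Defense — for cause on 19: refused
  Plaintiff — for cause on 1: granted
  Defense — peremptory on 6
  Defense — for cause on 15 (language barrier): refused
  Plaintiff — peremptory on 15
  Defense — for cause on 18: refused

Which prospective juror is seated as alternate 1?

Removed: #1, #2, #6, #12, #15. (#18, #19 stay — for-cause denied.)
Seating in order: seats 1–6 → #3, #4, #5, #7, #8, #9; alternates → #10.
So alternate 1 is #10.

10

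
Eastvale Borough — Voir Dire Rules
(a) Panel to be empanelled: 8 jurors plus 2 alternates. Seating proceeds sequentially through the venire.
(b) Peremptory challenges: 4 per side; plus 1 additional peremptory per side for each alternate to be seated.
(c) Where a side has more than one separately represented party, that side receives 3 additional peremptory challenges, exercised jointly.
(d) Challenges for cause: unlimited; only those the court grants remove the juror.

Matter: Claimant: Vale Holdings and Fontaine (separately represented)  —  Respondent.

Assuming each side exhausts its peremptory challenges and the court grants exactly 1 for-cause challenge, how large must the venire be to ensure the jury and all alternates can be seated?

Seats to fill: 8 + 2 alternates = 10.
Peremptories — Claimant: 4 + 1×2 + 3 = 9; Respondent: 4 + 1×2 = 6; total 15.
For-cause removals: 1.
Minimum venire: 10 + 15 + 1 = 26.

26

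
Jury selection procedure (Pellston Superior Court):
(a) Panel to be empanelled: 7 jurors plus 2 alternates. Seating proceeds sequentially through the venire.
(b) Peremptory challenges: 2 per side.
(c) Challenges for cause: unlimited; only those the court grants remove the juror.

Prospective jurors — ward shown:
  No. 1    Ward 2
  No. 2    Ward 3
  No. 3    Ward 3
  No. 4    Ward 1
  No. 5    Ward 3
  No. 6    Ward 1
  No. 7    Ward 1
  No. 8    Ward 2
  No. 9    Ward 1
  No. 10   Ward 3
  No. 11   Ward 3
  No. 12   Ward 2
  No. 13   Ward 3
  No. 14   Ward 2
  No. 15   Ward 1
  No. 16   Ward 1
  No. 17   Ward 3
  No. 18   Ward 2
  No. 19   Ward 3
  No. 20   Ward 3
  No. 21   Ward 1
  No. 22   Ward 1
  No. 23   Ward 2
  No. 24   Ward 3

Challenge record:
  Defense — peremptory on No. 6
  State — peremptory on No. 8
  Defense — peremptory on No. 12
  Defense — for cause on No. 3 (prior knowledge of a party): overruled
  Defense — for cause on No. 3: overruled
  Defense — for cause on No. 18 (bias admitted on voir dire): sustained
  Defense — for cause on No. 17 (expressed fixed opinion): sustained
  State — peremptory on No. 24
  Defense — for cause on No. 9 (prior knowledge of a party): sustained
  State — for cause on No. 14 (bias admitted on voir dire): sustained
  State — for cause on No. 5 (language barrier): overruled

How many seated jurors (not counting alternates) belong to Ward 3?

4

Removed: #6, #8, #9, #12, #14, #17, #18, #24.
Seated jurors 1–7: #1, #2, #3, #4, #5, #7, #10 (alternates #11, #13 not counted).
Of those, in Ward 3: #2, #3, #5, #10 → 4.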